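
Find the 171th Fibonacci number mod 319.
89

Matrix identity: Q^n = [[F_(n+1), F_n], [F_n, F_(n-1)]] with Q = [[1,1],[1,0]].
n = 171 = 10101011₂. Square-and-multiply, entries mod 319:
Q^1 = [[1,1],[1,0]]
Q^2 = (Q^1)² = [[2,1],[1,1]]
Q^5 = (Q^2)²·Q = [[8,5],[5,3]]
Q^10 = (Q^5)² = [[89,55],[55,34]]
Q^21 = (Q^10)²·Q = [[166,100],[100,66]]
Q^42 = (Q^21)² = [[233,232],[232,1]]
Q^85 = (Q^42)²·Q = [[30,291],[291,58]]
Q^171 = (Q^85)²·Q = [[177,89],[89,88]]
F_171 mod 319 = Q^171[0][1] = 89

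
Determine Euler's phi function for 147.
84

147 = 3 × 7^2
φ(n) = n × ∏(1 - 1/p) for each prime p dividing n
φ(147) = 147 × (1 - 1/3) × (1 - 1/7) = 84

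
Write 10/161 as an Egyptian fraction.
1/17 + 1/305 + 1/104349 + 1/12444139995

Greedy algorithm:
10/161: ceiling(161/10) = 17, use 1/17
9/2737: ceiling(2737/9) = 305, use 1/305
8/834785: ceiling(834785/8) = 104349, use 1/104349
1/12444139995: ceiling(12444139995/1) = 12444139995, use 1/12444139995
Result: 10/161 = 1/17 + 1/305 + 1/104349 + 1/12444139995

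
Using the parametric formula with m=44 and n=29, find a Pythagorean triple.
(1095, 2552, 2777)

Euclid's formula: a = m² - n², b = 2mn, c = m² + n²
m = 44, n = 29
a = 44² - 29² = 1936 - 841 = 1095
b = 2 × 44 × 29 = 2552
c = 44² + 29² = 1936 + 841 = 2777
Verification: 1095² + 2552² = 1199025 + 6512704 = 7711729 = 2777² ✓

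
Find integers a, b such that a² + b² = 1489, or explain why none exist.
20² + 33² (a=20, b=33)

Factorization: 1489 = 1489
By Fermat: n is sum of two squares iff every prime p ≡ 3 (mod 4) appears to even power.
All primes ≡ 3 (mod 4) appear to even power.
Search a = 0, 1, 2, … for 1489 - a² a perfect square: first hit at a = 20: 1489 - 400 = 1089 = 33².
1489 = 20² + 33² = 400 + 1089 ✓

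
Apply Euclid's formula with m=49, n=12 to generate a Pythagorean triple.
(2257, 1176, 2545)

Euclid's formula: a = m² - n², b = 2mn, c = m² + n²
m = 49, n = 12
a = 49² - 12² = 2401 - 144 = 2257
b = 2 × 49 × 12 = 1176
c = 49² + 12² = 2401 + 144 = 2545
Verification: 2257² + 1176² = 5094049 + 1382976 = 6477025 = 2545² ✓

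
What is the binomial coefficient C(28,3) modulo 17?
12

Using Lucas' theorem:
Write n=28 and k=3 in base 17:
n in base 17: [1, 11]
k in base 17: [0, 3]
C(28,3) mod 17 = ∏ C(n_i, k_i) mod 17
Digit binomials (mod 17): C(1,0) = 1; C(11,3) = 165 ≡ 12
Product: 1 × 12 = 12 ≡ 12 (mod 17)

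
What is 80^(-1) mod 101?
24

gcd(80, 101) = 1, so the inverse exists.
Extended Euclidean algorithm on (101, 80):
101 = 1 × 80 + 21  ⟹  21 = (1)·101 + (-1)·80
80 = 3 × 21 + 17  ⟹  17 = (-3)·101 + (4)·80
21 = 1 × 17 + 4  ⟹  4 = (4)·101 + (-5)·80
17 = 4 × 4 + 1  ⟹  1 = (-19)·101 + (24)·80
So (24)·80 ≡ 1 (mod 101), i.e. 80^(-1) ≡ 24 (mod 101).
Check: 80 × 24 = 1920 ≡ 1 (mod 101)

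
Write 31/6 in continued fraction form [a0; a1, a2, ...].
[5; 6]

Euclidean algorithm steps:
31 = 5 × 6 + 1
6 = 6 × 1 + 0
Continued fraction: [5; 6]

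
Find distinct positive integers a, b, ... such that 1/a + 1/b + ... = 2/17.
1/9 + 1/153

Greedy algorithm:
2/17: ceiling(17/2) = 9, use 1/9
1/153: ceiling(153/1) = 153, use 1/153
Result: 2/17 = 1/9 + 1/153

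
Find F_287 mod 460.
93

Matrix identity: Q^n = [[F_(n+1), F_n], [F_n, F_(n-1)]] with Q = [[1,1],[1,0]].
n = 287 = 100011111₂. Square-and-multiply, entries mod 460:
Q^1 = [[1,1],[1,0]]
Q^2 = (Q^1)² = [[2,1],[1,1]]
Q^4 = (Q^2)² = [[5,3],[3,2]]
Q^8 = (Q^4)² = [[34,21],[21,13]]
Q^17 = (Q^8)²·Q = [[284,217],[217,67]]
Q^35 = (Q^17)²·Q = [[132,325],[325,267]]
Q^71 = (Q^35)²·Q = [[184,229],[229,415]]
Q^143 = (Q^71)²·Q = [[368,277],[277,91]]
Q^287 = (Q^143)²·Q = [[276,93],[93,183]]
F_287 mod 460 = Q^287[0][1] = 93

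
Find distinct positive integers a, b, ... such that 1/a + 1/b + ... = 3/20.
1/7 + 1/140

Greedy algorithm:
3/20: ceiling(20/3) = 7, use 1/7
1/140: ceiling(140/1) = 140, use 1/140
Result: 3/20 = 1/7 + 1/140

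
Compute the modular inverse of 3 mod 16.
11

gcd(3, 16) = 1, so the inverse exists.
Extended Euclidean algorithm on (16, 3):
16 = 5 × 3 + 1  ⟹  1 = (1)·16 + (-5)·3
So (-5)·3 ≡ 1 (mod 16), i.e. 3^(-1) ≡ -5 ≡ 11 (mod 16).
Check: 3 × 11 = 33 ≡ 1 (mod 16)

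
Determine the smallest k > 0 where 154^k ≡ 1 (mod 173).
172

173 is prime, so ord(154) divides φ(173) = 172.
Divisors of 172: 1, 2, 4, 43, 86, 172.
Repeated squaring: 154^1 ≡ 154, 154^2 ≡ 15, 154^4 ≡ 52, 154^8 ≡ 109, 154^16 ≡ 117, 154^32 ≡ 22, 154^64 ≡ 138, 154^128 ≡ 14 (mod 173).
Test 154^d mod 173 for each divisor d in increasing order:
154^1 ≡ 154
154^2 ≡ 15
154^4 ≡ 52
154^43 = 154^32·154^8·154^2·154^1 ≡ 93
154^86 = 154^64·154^16·154^4·154^2 ≡ 172
154^172 = 154^128·154^32·154^8·154^4 ≡ 1  ← first divisor giving 1
The order is 172.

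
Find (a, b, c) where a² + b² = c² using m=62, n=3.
(3835, 372, 3853)

Euclid's formula: a = m² - n², b = 2mn, c = m² + n²
m = 62, n = 3
a = 62² - 3² = 3844 - 9 = 3835
b = 2 × 62 × 3 = 372
c = 62² + 3² = 3844 + 9 = 3853
Verification: 3835² + 372² = 14707225 + 138384 = 14845609 = 3853² ✓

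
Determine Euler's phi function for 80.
32

80 = 2^4 × 5
φ(n) = n × ∏(1 - 1/p) for each prime p dividing n
φ(80) = 80 × (1 - 1/2) × (1 - 1/5) = 32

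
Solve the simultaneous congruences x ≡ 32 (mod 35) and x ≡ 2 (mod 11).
277

Using Chinese Remainder Theorem:
M = 35 × 11 = 385
M1 = 11, M2 = 35
y1 = 11^(-1) mod 35 = 16
y2 = 35^(-1) mod 11 = 6
x = (32×11×16 + 2×35×6) mod 385 = 277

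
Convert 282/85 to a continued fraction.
[3; 3, 6, 1, 3]

Euclidean algorithm steps:
282 = 3 × 85 + 27
85 = 3 × 27 + 4
27 = 6 × 4 + 3
4 = 1 × 3 + 1
3 = 3 × 1 + 0
Continued fraction: [3; 3, 6, 1, 3]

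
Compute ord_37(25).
18

37 is prime, so ord(25) divides φ(37) = 36.
Divisors of 36: 1, 2, 3, 4, 6, 9, 12, 18, 36.
Repeated squaring: 25^1 ≡ 25, 25^2 ≡ 33, 25^4 ≡ 16, 25^8 ≡ 34, 25^16 ≡ 9, 25^32 ≡ 7 (mod 37).
Test 25^d mod 37 for each divisor d in increasing order:
25^1 ≡ 25
25^2 ≡ 33
25^3 = 25^2·25^1 ≡ 11
25^4 ≡ 16
25^6 = 25^4·25^2 ≡ 10
25^9 = 25^8·25^1 ≡ 36
25^12 = 25^8·25^4 ≡ 26
25^18 = 25^16·25^2 ≡ 1  ← first divisor giving 1
The order is 18.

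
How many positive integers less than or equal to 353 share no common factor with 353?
352

353 = 353
φ(n) = n × ∏(1 - 1/p) for each prime p dividing n
φ(353) = 353 × (1 - 1/353) = 352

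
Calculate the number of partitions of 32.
8349

p(n) counts ways to write n as a sum of positive integers (order ignored).
Euler's pentagonal recurrence: p(k) = p(k-1) + p(k-2) - p(k-5) - p(k-7) + p(k-12) + p(k-15) - ... (offsets j(3j∓1)/2, signs ++--, p(0)=1, p(<0)=0).
DP table for k = 0..31: p(0)=1, p(1)=1, p(2)=2, p(3)=3, p(4)=5, p(5)=7, p(6)=11, p(7)=15, p(8)=22, p(9)=30, p(10)=42, p(11)=56, p(12)=77, p(13)=101, p(14)=135, p(15)=176, p(16)=231, p(17)=297, p(18)=385, p(19)=490, p(20)=627, p(21)=792, p(22)=1002, p(23)=1255, p(24)=1575, p(25)=1958, p(26)=2436, p(27)=3010, p(28)=3718, p(29)=4565, p(30)=5604, p(31)=6842.
Final step: p(32) = p(31) + p(30) - p(27) - p(25) + p(20) + p(17) - p(10) - p(6)
= 6842 + 5604 - 3010 - 1958 + 627 + 297 - 42 - 11
= 8349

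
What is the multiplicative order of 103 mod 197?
196

197 is prime, so ord(103) divides φ(197) = 196.
Divisors of 196: 1, 2, 4, 7, 14, 28, 49, 98, 196.
Repeated squaring: 103^1 ≡ 103, 103^2 ≡ 168, 103^4 ≡ 53, 103^8 ≡ 51, 103^16 ≡ 40, 103^32 ≡ 24, 103^64 ≡ 182, 103^128 ≡ 28 (mod 197).
Test 103^d mod 197 for each divisor d in increasing order:
103^1 ≡ 103
103^2 ≡ 168
103^4 ≡ 53
103^7 = 103^4·103^2·103^1 ≡ 77
103^14 = 103^8·103^4·103^2 ≡ 19
103^28 = 103^16·103^8·103^4 ≡ 164
103^49 = 103^32·103^16·103^1 ≡ 183
103^98 = 103^64·103^32·103^2 ≡ 196
103^196 = 103^128·103^64·103^4 ≡ 1  ← first divisor giving 1
The order is 196.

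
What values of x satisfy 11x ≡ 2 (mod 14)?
x ≡ 4 (mod 14)

gcd(11, 14) = 1, which divides 2, so solutions exist.
Find 11^(-1) mod 14 by the extended Euclidean algorithm:
14 = 1 × 11 + 3  ⟹  3 = (1)·14 + (-1)·11
11 = 3 × 3 + 2  ⟹  2 = (-3)·14 + (4)·11
3 = 1 × 2 + 1  ⟹  1 = (4)·14 + (-5)·11
So (-5)·11 ≡ 1 (mod 14), i.e. 11^(-1) ≡ -5 ≡ 9 (mod 14).
x ≡ 9 × 2 = 18 ≡ 4 (mod 14).
Check: 11 × 4 = 44 ≡ 2 (mod 14).
Unique solution: x ≡ 4 (mod 14)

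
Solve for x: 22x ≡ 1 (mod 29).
4

gcd(22, 29) = 1, so the inverse exists.
Extended Euclidean algorithm on (29, 22):
29 = 1 × 22 + 7  ⟹  7 = (1)·29 + (-1)·22
22 = 3 × 7 + 1  ⟹  1 = (-3)·29 + (4)·22
So (4)·22 ≡ 1 (mod 29), i.e. 22^(-1) ≡ 4 (mod 29).
Check: 22 × 4 = 88 ≡ 1 (mod 29)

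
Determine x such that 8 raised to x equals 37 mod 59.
57

Baby-step giant-step with step n = ⌈√59⌉ = 8.
Baby steps 8^j mod 59 (j:value) for j=0..7: 0:1, 1:8, 2:5, 3:40, 4:25, 5:23, 6:7, 7:56.
Giant-step multiplier: 8^(-8) ≡ 8^(58-8) = 8^50 ≡ 27 (mod 59).
Giant steps γ_i = 37·27^i mod 59: γ_0=37, γ_1=55, γ_2=10, γ_3=34, γ_4=33, γ_5=6, γ_6=44, γ_7=8 (in table at j=1).
x = i·n + j = 7·8 + 1 = 57.
Check: 8^57 ≡ 37 (mod 59).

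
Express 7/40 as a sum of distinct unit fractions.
1/6 + 1/120

Greedy algorithm:
7/40: ceiling(40/7) = 6, use 1/6
1/120: ceiling(120/1) = 120, use 1/120
Result: 7/40 = 1/6 + 1/120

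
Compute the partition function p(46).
105558

p(n) counts ways to write n as a sum of positive integers (order ignored).
Euler's pentagonal recurrence: p(k) = p(k-1) + p(k-2) - p(k-5) - p(k-7) + p(k-12) + p(k-15) - ... (offsets j(3j∓1)/2, signs ++--, p(0)=1, p(<0)=0).
DP table for k = 0..45: p(0)=1, p(1)=1, p(2)=2, p(3)=3, p(4)=5, p(5)=7, p(6)=11, p(7)=15, p(8)=22, p(9)=30, p(10)=42, p(11)=56, p(12)=77, p(13)=101, p(14)=135, p(15)=176, p(16)=231, p(17)=297, p(18)=385, p(19)=490, p(20)=627, p(21)=792, p(22)=1002, p(23)=1255, p(24)=1575, p(25)=1958, p(26)=2436, p(27)=3010, p(28)=3718, p(29)=4565, p(30)=5604, p(31)=6842, p(32)=8349, p(33)=10143, p(34)=12310, p(35)=14883, p(36)=17977, p(37)=21637, p(38)=26015, p(39)=31185, p(40)=37338, p(41)=44583, p(42)=53174, p(43)=63261, p(44)=75175, p(45)=89134.
Final step: p(46) = p(45) + p(44) - p(41) - p(39) + p(34) + p(31) - p(24) - p(20) + p(11) + p(6)
= 89134 + 75175 - 44583 - 31185 + 12310 + 6842 - 1575 - 627 + 56 + 11
= 105558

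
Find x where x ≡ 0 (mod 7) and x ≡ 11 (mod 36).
119

Using Chinese Remainder Theorem:
M = 7 × 36 = 252
M1 = 36, M2 = 7
y1 = 36^(-1) mod 7 = 1
y2 = 7^(-1) mod 36 = 31
x = (0×36×1 + 11×7×31) mod 252 = 119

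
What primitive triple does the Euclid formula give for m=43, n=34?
(693, 2924, 3005)

Euclid's formula: a = m² - n², b = 2mn, c = m² + n²
m = 43, n = 34
a = 43² - 34² = 1849 - 1156 = 693
b = 2 × 43 × 34 = 2924
c = 43² + 34² = 1849 + 1156 = 3005
Verification: 693² + 2924² = 480249 + 8549776 = 9030025 = 3005² ✓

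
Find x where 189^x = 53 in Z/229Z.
192

Baby-step giant-step with step n = ⌈√229⌉ = 16.
Baby steps 189^j mod 229 (j:value) for j=0..15: 0:1, 1:189, 2:226, 3:120, 4:9, 5:98, 6:202, 7:164, 8:81, 9:195, 10:215, 11:102, 12:42, 13:152, 14:103, 15:2.
Giant-step multiplier: 189^(-16) ≡ 189^(228-16) = 189^212 ≡ 83 (mod 229).
Giant steps γ_i = 53·83^i mod 229: γ_0=53, γ_1=48, γ_2=91, γ_3=225, γ_4=126, γ_5=153, γ_6=104, γ_7=159, γ_8=144, γ_9=44, γ_10=217, γ_11=149, γ_12=1 (in table at j=0).
x = i·n + j = 12·16 + 0 = 192.
Check: 189^192 ≡ 53 (mod 229).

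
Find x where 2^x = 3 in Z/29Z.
5

Baby-step giant-step with step n = ⌈√29⌉ = 6.
Baby steps 2^j mod 29 (j:value) for j=0..5: 0:1, 1:2, 2:4, 3:8, 4:16, 5:3.
h = 3 is already in the table at j=5, so x = 5.
Check: 2^5 ≡ 3 (mod 29).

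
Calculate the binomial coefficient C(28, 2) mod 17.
4

Using Lucas' theorem:
Write n=28 and k=2 in base 17:
n in base 17: [1, 11]
k in base 17: [0, 2]
C(28,2) mod 17 = ∏ C(n_i, k_i) mod 17
Digit binomials (mod 17): C(1,0) = 1; C(11,2) = 55 ≡ 4
Product: 1 × 4 = 4 ≡ 4 (mod 17)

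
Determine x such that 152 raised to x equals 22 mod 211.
199

Baby-step giant-step with step n = ⌈√211⌉ = 15.
Baby steps 152^j mod 211 (j:value) for j=0..14: 0:1, 1:152, 2:105, 3:135, 4:53, 5:38, 6:79, 7:192, 8:66, 9:115, 10:178, 11:48, 12:122, 13:187, 14:150.
Giant-step multiplier: 152^(-15) ≡ 152^(210-15) = 152^195 ≡ 88 (mod 211).
Giant steps γ_i = 22·88^i mod 211: γ_0=22, γ_1=37, γ_2=91, γ_3=201, γ_4=175, γ_5=208, γ_6=158, γ_7=189, γ_8=174, γ_9=120, γ_10=10, γ_11=36, γ_12=3, γ_13=53 (in table at j=4).
x = i·n + j = 13·15 + 4 = 199.
Check: 152^199 ≡ 22 (mod 211).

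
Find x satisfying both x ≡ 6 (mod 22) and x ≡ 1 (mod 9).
28

Using Chinese Remainder Theorem:
M = 22 × 9 = 198
M1 = 9, M2 = 22
y1 = 9^(-1) mod 22 = 5
y2 = 22^(-1) mod 9 = 7
x = (6×9×5 + 1×22×7) mod 198 = 28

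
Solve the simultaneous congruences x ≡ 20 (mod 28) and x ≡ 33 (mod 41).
1140

Using Chinese Remainder Theorem:
M = 28 × 41 = 1148
M1 = 41, M2 = 28
y1 = 41^(-1) mod 28 = 13
y2 = 28^(-1) mod 41 = 22
x = (20×41×13 + 33×28×22) mod 1148 = 1140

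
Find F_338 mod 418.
263

Matrix identity: Q^n = [[F_(n+1), F_n], [F_n, F_(n-1)]] with Q = [[1,1],[1,0]].
n = 338 = 101010010₂. Square-and-multiply, entries mod 418:
Q^1 = [[1,1],[1,0]]
Q^2 = (Q^1)² = [[2,1],[1,1]]
Q^5 = (Q^2)²·Q = [[8,5],[5,3]]
Q^10 = (Q^5)² = [[89,55],[55,34]]
Q^21 = (Q^10)²·Q = [[155,78],[78,77]]
Q^42 = (Q^21)² = [[13,122],[122,309]]
Q^84 = (Q^42)² = [[5,410],[410,13]]
Q^169 = (Q^84)²·Q = [[363,89],[89,274]]
Q^338 = (Q^169)² = [[78,263],[263,233]]
F_338 mod 418 = Q^338[0][1] = 263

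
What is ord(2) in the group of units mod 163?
162

163 is prime, so ord(2) divides φ(163) = 162.
Divisors of 162: 1, 2, 3, 6, 9, 18, 27, 54, 81, 162.
Repeated squaring: 2^1 ≡ 2, 2^2 ≡ 4, 2^4 ≡ 16, 2^8 ≡ 93, 2^16 ≡ 10, 2^32 ≡ 100, 2^64 ≡ 57, 2^128 ≡ 152 (mod 163).
Test 2^d mod 163 for each divisor d in increasing order:
2^1 ≡ 2
2^2 ≡ 4
2^3 = 2^2·2^1 ≡ 8
2^6 = 2^4·2^2 ≡ 64
2^9 = 2^8·2^1 ≡ 23
2^18 = 2^16·2^2 ≡ 40
2^27 = 2^16·2^8·2^2·2^1 ≡ 105
2^54 = 2^32·2^16·2^4·2^2 ≡ 104
2^81 = 2^64·2^16·2^1 ≡ 162
2^162 = 2^128·2^32·2^2 ≡ 1  ← first divisor giving 1
The order is 162.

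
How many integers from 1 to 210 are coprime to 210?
48

210 = 2 × 3 × 5 × 7
φ(n) = n × ∏(1 - 1/p) for each prime p dividing n
φ(210) = 210 × (1 - 1/2) × (1 - 1/3) × (1 - 1/5) × (1 - 1/7) = 48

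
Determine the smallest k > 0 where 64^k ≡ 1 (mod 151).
5

151 is prime, so ord(64) divides φ(151) = 150.
Divisors of 150: 1, 2, 3, 5, 6, 10, 15, 25, 30, 50, 75, 150.
Repeated squaring: 64^1 ≡ 64, 64^2 ≡ 19, 64^4 ≡ 59, 64^8 ≡ 8, 64^16 ≡ 64, 64^32 ≡ 19, 64^64 ≡ 59, 64^128 ≡ 8 (mod 151).
Test 64^d mod 151 for each divisor d in increasing order:
64^1 ≡ 64
64^2 ≡ 19
64^3 = 64^2·64^1 ≡ 8
64^5 = 64^4·64^1 ≡ 1  ← first divisor giving 1
The order is 5.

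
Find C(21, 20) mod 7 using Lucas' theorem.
0

Using Lucas' theorem:
Write n=21 and k=20 in base 7:
n in base 7: [3, 0]
k in base 7: [2, 6]
C(21,20) mod 7 = ∏ C(n_i, k_i) mod 7
Digit binomials (mod 7): C(3,2) = 3; C(0,6) = 0 (k_i > n_i)
Product: 3 × 0 = 0 ≡ 0 (mod 7)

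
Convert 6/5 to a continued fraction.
[1; 5]

Euclidean algorithm steps:
6 = 1 × 5 + 1
5 = 5 × 1 + 0
Continued fraction: [1; 5]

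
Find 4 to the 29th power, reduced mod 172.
4

Repeated squaring. Binary of 29 = 11101.
4^1 ≡ 4 (mod 172); 4^2 ≡ 16 (mod 172); 4^4 ≡ 84 (mod 172); 4^8 ≡ 4 (mod 172); 4^16 ≡ 16 (mod 172)
4^29 = 4^1 × 4^4 × 4^8 × 4^16 ≡ 4 (mod 172)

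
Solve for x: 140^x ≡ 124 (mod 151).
72

Baby-step giant-step with step n = ⌈√151⌉ = 13.
Baby steps 140^j mod 151 (j:value) for j=0..12: 0:1, 1:140, 2:121, 3:28, 4:145, 5:66, 6:29, 7:134, 8:36, 9:57, 10:128, 11:102, 12:86.
Giant-step multiplier: 140^(-13) ≡ 140^(150-13) = 140^137 ≡ 117 (mod 151).
Giant steps γ_i = 124·117^i mod 151: γ_0=124, γ_1=12, γ_2=45, γ_3=131, γ_4=76, γ_5=134 (in table at j=7).
x = i·n + j = 5·13 + 7 = 72.
Check: 140^72 ≡ 124 (mod 151).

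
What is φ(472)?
232

472 = 2^3 × 59
φ(n) = n × ∏(1 - 1/p) for each prime p dividing n
φ(472) = 472 × (1 - 1/2) × (1 - 1/59) = 232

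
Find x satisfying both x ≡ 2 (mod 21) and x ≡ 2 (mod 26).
2

Using Chinese Remainder Theorem:
M = 21 × 26 = 546
M1 = 26, M2 = 21
y1 = 26^(-1) mod 21 = 17
y2 = 21^(-1) mod 26 = 5
x = (2×26×17 + 2×21×5) mod 546 = 2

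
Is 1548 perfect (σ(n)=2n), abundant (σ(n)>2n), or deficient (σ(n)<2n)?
abundant

Proper divisors of 1548: sum = 1 + 2 + 3 + 4 + 6 + 9 + 12 + 18 + ... + 258 + 387 + 516 + 774 (17 divisors) = 2456
Since 2456 > 1548, 1548 is abundant.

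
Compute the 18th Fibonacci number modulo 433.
419

Matrix identity: Q^n = [[F_(n+1), F_n], [F_n, F_(n-1)]] with Q = [[1,1],[1,0]].
n = 18 = 10010₂. Square-and-multiply, entries mod 433:
Q^1 = [[1,1],[1,0]]
Q^2 = (Q^1)² = [[2,1],[1,1]]
Q^4 = (Q^2)² = [[5,3],[3,2]]
Q^9 = (Q^4)²·Q = [[55,34],[34,21]]
Q^18 = (Q^9)² = [[284,419],[419,298]]
F_18 mod 433 = Q^18[0][1] = 419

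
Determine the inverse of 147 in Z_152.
91

gcd(147, 152) = 1, so the inverse exists.
Extended Euclidean algorithm on (152, 147):
152 = 1 × 147 + 5  ⟹  5 = (1)·152 + (-1)·147
147 = 29 × 5 + 2  ⟹  2 = (-29)·152 + (30)·147
5 = 2 × 2 + 1  ⟹  1 = (59)·152 + (-61)·147
So (-61)·147 ≡ 1 (mod 152), i.e. 147^(-1) ≡ -61 ≡ 91 (mod 152).
Check: 147 × 91 = 13377 ≡ 1 (mod 152)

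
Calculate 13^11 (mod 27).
7

Repeated squaring. Binary of 11 = 1011.
13^1 ≡ 13 (mod 27); 13^2 ≡ 7 (mod 27); 13^4 ≡ 22 (mod 27); 13^8 ≡ 25 (mod 27)
13^11 = 13^1 × 13^2 × 13^8 ≡ 7 (mod 27)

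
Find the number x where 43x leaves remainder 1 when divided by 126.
85

gcd(43, 126) = 1, so the inverse exists.
Extended Euclidean algorithm on (126, 43):
126 = 2 × 43 + 40  ⟹  40 = (1)·126 + (-2)·43
43 = 1 × 40 + 3  ⟹  3 = (-1)·126 + (3)·43
40 = 13 × 3 + 1  ⟹  1 = (14)·126 + (-41)·43
So (-41)·43 ≡ 1 (mod 126), i.e. 43^(-1) ≡ -41 ≡ 85 (mod 126).
Check: 43 × 85 = 3655 ≡ 1 (mod 126)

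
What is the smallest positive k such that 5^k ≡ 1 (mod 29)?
14

29 is prime, so ord(5) divides φ(29) = 28.
Divisors of 28: 1, 2, 4, 7, 14, 28.
Repeated squaring: 5^1 ≡ 5, 5^2 ≡ 25, 5^4 ≡ 16, 5^8 ≡ 24, 5^16 ≡ 25 (mod 29).
Test 5^d mod 29 for each divisor d in increasing order:
5^1 ≡ 5
5^2 ≡ 25
5^4 ≡ 16
5^7 = 5^4·5^2·5^1 ≡ 28
5^14 = 5^8·5^4·5^2 ≡ 1  ← first divisor giving 1
The order is 14.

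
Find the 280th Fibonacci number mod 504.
483

Matrix identity: Q^n = [[F_(n+1), F_n], [F_n, F_(n-1)]] with Q = [[1,1],[1,0]].
n = 280 = 100011000₂. Square-and-multiply, entries mod 504:
Q^1 = [[1,1],[1,0]]
Q^2 = (Q^1)² = [[2,1],[1,1]]
Q^4 = (Q^2)² = [[5,3],[3,2]]
Q^8 = (Q^4)² = [[34,21],[21,13]]
Q^17 = (Q^8)²·Q = [[64,85],[85,483]]
Q^35 = (Q^17)²·Q = [[360,233],[233,127]]
Q^70 = (Q^35)² = [[433,71],[71,362]]
Q^140 = (Q^70)² = [[2,501],[501,5]]
Q^280 = (Q^140)² = [[13,483],[483,34]]
F_280 mod 504 = Q^280[0][1] = 483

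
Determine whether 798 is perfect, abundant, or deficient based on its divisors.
abundant

Proper divisors of 798: sum = 1 + 2 + 3 + 6 + 7 + 14 + 19 + 21 + 38 + 42 + 57 + 114 + 133 + 266 + 399 = 1122
Since 1122 > 798, 798 is abundant.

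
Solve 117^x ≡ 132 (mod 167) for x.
72

Baby-step giant-step with step n = ⌈√167⌉ = 13.
Baby steps 117^j mod 167 (j:value) for j=0..12: 0:1, 1:117, 2:162, 3:83, 4:25, 5:86, 6:42, 7:71, 8:124, 9:146, 10:48, 11:105, 12:94.
Giant-step multiplier: 117^(-13) ≡ 117^(166-13) = 117^153 ≡ 160 (mod 167).
Giant steps γ_i = 132·160^i mod 167: γ_0=132, γ_1=78, γ_2=122, γ_3=148, γ_4=133, γ_5=71 (in table at j=7).
x = i·n + j = 5·13 + 7 = 72.
Check: 117^72 ≡ 132 (mod 167).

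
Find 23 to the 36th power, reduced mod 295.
66

Repeated squaring. Binary of 36 = 100100.
23^1 ≡ 23 (mod 295); 23^2 ≡ 234 (mod 295); 23^4 ≡ 181 (mod 295); 23^8 ≡ 16 (mod 295); 23^16 ≡ 256 (mod 295); 23^32 ≡ 46 (mod 295)
23^36 = 23^4 × 23^32 ≡ 66 (mod 295)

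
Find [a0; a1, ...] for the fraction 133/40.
[3; 3, 13]

Euclidean algorithm steps:
133 = 3 × 40 + 13
40 = 3 × 13 + 1
13 = 13 × 1 + 0
Continued fraction: [3; 3, 13]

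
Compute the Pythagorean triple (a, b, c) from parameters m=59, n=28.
(2697, 3304, 4265)

Euclid's formula: a = m² - n², b = 2mn, c = m² + n²
m = 59, n = 28
a = 59² - 28² = 3481 - 784 = 2697
b = 2 × 59 × 28 = 3304
c = 59² + 28² = 3481 + 784 = 4265
Verification: 2697² + 3304² = 7273809 + 10916416 = 18190225 = 4265² ✓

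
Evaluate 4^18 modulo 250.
236

Repeated squaring. Binary of 18 = 10010.
4^1 ≡ 4 (mod 250); 4^2 ≡ 16 (mod 250); 4^4 ≡ 6 (mod 250); 4^8 ≡ 36 (mod 250); 4^16 ≡ 46 (mod 250)
4^18 = 4^2 × 4^16 ≡ 236 (mod 250)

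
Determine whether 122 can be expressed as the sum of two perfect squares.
1² + 11² (a=1, b=11)

Factorization: 122 = 2 × 61
By Fermat: n is sum of two squares iff every prime p ≡ 3 (mod 4) appears to even power.
All primes ≡ 3 (mod 4) appear to even power.
Search a = 0, 1, 2, … for 122 - a² a perfect square: first hit at a = 1: 122 - 1 = 121 = 11².
122 = 1² + 11² = 1 + 121 ✓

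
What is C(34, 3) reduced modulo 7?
6

Using Lucas' theorem:
Write n=34 and k=3 in base 7:
n in base 7: [4, 6]
k in base 7: [0, 3]
C(34,3) mod 7 = ∏ C(n_i, k_i) mod 7
Digit binomials (mod 7): C(4,0) = 1; C(6,3) = 20 ≡ 6
Product: 1 × 6 = 6 ≡ 6 (mod 7)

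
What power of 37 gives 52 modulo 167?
3

Baby-step giant-step with step n = ⌈√167⌉ = 13.
Baby steps 37^j mod 167 (j:value) for j=0..12: 0:1, 1:37, 2:33, 3:52, 4:87, 5:46, 6:32, 7:15, 8:54, 9:161, 10:112, 11:136, 12:22.
h = 52 is already in the table at j=3, so x = 3.
Check: 37^3 ≡ 52 (mod 167).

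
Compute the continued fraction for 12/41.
[0; 3, 2, 2, 2]

Euclidean algorithm steps:
12 = 0 × 41 + 12
41 = 3 × 12 + 5
12 = 2 × 5 + 2
5 = 2 × 2 + 1
2 = 2 × 1 + 0
Continued fraction: [0; 3, 2, 2, 2]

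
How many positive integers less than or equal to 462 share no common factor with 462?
120

462 = 2 × 3 × 7 × 11
φ(n) = n × ∏(1 - 1/p) for each prime p dividing n
φ(462) = 462 × (1 - 1/2) × (1 - 1/3) × (1 - 1/7) × (1 - 1/11) = 120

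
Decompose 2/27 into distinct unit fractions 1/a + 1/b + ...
1/14 + 1/378

Greedy algorithm:
2/27: ceiling(27/2) = 14, use 1/14
1/378: ceiling(378/1) = 378, use 1/378
Result: 2/27 = 1/14 + 1/378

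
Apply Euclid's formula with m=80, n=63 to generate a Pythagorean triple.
(2431, 10080, 10369)

Euclid's formula: a = m² - n², b = 2mn, c = m² + n²
m = 80, n = 63
a = 80² - 63² = 6400 - 3969 = 2431
b = 2 × 80 × 63 = 10080
c = 80² + 63² = 6400 + 3969 = 10369
Verification: 2431² + 10080² = 5909761 + 101606400 = 107516161 = 10369² ✓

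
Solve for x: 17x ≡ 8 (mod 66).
x ≡ 16 (mod 66)

gcd(17, 66) = 1, which divides 8, so solutions exist.
Find 17^(-1) mod 66 by the extended Euclidean algorithm:
66 = 3 × 17 + 15  ⟹  15 = (1)·66 + (-3)·17
17 = 1 × 15 + 2  ⟹  2 = (-1)·66 + (4)·17
15 = 7 × 2 + 1  ⟹  1 = (8)·66 + (-31)·17
So (-31)·17 ≡ 1 (mod 66), i.e. 17^(-1) ≡ -31 ≡ 35 (mod 66).
x ≡ 35 × 8 = 280 ≡ 16 (mod 66).
Check: 17 × 16 = 272 ≡ 8 (mod 66).
Unique solution: x ≡ 16 (mod 66)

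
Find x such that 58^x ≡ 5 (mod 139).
136

Baby-step giant-step with step n = ⌈√139⌉ = 12.
Baby steps 58^j mod 139 (j:value) for j=0..11: 0:1, 1:58, 2:28, 3:95, 4:89, 5:19, 6:129, 7:115, 8:137, 9:23, 10:83, 11:88.
Giant-step multiplier: 58^(-12) ≡ 58^(138-12) = 58^126 ≡ 57 (mod 139).
Giant steps γ_i = 5·57^i mod 139: γ_0=5, γ_1=7, γ_2=121, γ_3=86, γ_4=37, γ_5=24, γ_6=117, γ_7=136, γ_8=107, γ_9=122, γ_10=4, γ_11=89 (in table at j=4).
x = i·n + j = 11·12 + 4 = 136.
Check: 58^136 ≡ 5 (mod 139).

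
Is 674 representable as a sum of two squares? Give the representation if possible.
7² + 25² (a=7, b=25)

Factorization: 674 = 2 × 337
By Fermat: n is sum of two squares iff every prime p ≡ 3 (mod 4) appears to even power.
All primes ≡ 3 (mod 4) appear to even power.
Search a = 0, 1, 2, … for 674 - a² a perfect square: first hit at a = 7: 674 - 49 = 625 = 25².
674 = 7² + 25² = 49 + 625 ✓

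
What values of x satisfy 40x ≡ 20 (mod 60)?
x ≡ 2 (mod 3)

gcd(40, 60) = 20, which divides 20, so solutions exist.
Divide through by 20: 2x ≡ 1 (mod 3).
Find 2^(-1) mod 3 by the extended Euclidean algorithm:
3 = 1 × 2 + 1  ⟹  1 = (1)·3 + (-1)·2
So (-1)·2 ≡ 1 (mod 3), i.e. 2^(-1) ≡ -1 ≡ 2 (mod 3).
x ≡ 2 × 1 = 2 ≡ 2 (mod 3).
Check: 40 × 2 = 80 ≡ 20 (mod 60).
x ≡ 2 (mod 3), giving 20 solutions mod 60.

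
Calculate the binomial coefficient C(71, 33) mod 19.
3

Using Lucas' theorem:
Write n=71 and k=33 in base 19:
n in base 19: [3, 14]
k in base 19: [1, 14]
C(71,33) mod 19 = ∏ C(n_i, k_i) mod 19
Digit binomials (mod 19): C(3,1) = 3; C(14,14) = 1
Product: 3 × 1 = 3 ≡ 3 (mod 19)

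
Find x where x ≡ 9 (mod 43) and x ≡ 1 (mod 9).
181

Using Chinese Remainder Theorem:
M = 43 × 9 = 387
M1 = 9, M2 = 43
y1 = 9^(-1) mod 43 = 24
y2 = 43^(-1) mod 9 = 4
x = (9×9×24 + 1×43×4) mod 387 = 181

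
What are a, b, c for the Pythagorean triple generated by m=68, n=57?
(1375, 7752, 7873)

Euclid's formula: a = m² - n², b = 2mn, c = m² + n²
m = 68, n = 57
a = 68² - 57² = 4624 - 3249 = 1375
b = 2 × 68 × 57 = 7752
c = 68² + 57² = 4624 + 3249 = 7873
Verification: 1375² + 7752² = 1890625 + 60093504 = 61984129 = 7873² ✓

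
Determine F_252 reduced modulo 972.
108

Matrix identity: Q^n = [[F_(n+1), F_n], [F_n, F_(n-1)]] with Q = [[1,1],[1,0]].
n = 252 = 11111100₂. Square-and-multiply, entries mod 972:
Q^1 = [[1,1],[1,0]]
Q^3 = (Q^1)²·Q = [[3,2],[2,1]]
Q^7 = (Q^3)²·Q = [[21,13],[13,8]]
Q^15 = (Q^7)²·Q = [[15,610],[610,377]]
Q^31 = (Q^15)²·Q = [[57,49],[49,8]]
Q^63 = (Q^31)²·Q = [[87,790],[790,269]]
Q^126 = (Q^63)² = [[841,332],[332,509]]
Q^252 = (Q^126)² = [[53,108],[108,917]]
F_252 mod 972 = Q^252[0][1] = 108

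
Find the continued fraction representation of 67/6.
[11; 6]

Euclidean algorithm steps:
67 = 11 × 6 + 1
6 = 6 × 1 + 0
Continued fraction: [11; 6]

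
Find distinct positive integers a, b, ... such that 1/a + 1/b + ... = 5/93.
1/19 + 1/884 + 1/1562028

Greedy algorithm:
5/93: ceiling(93/5) = 19, use 1/19
2/1767: ceiling(1767/2) = 884, use 1/884
1/1562028: ceiling(1562028/1) = 1562028, use 1/1562028
Result: 5/93 = 1/19 + 1/884 + 1/1562028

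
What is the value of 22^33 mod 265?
192

Repeated squaring. Binary of 33 = 100001.
22^1 ≡ 22 (mod 265); 22^2 ≡ 219 (mod 265); 22^4 ≡ 261 (mod 265); 22^8 ≡ 16 (mod 265); 22^16 ≡ 256 (mod 265); 22^32 ≡ 81 (mod 265)
22^33 = 22^1 × 22^32 ≡ 192 (mod 265)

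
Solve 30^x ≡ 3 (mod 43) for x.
23

Baby-step giant-step with step n = ⌈√43⌉ = 7.
Baby steps 30^j mod 43 (j:value) for j=0..6: 0:1, 1:30, 2:40, 3:39, 4:9, 5:12, 6:16.
Giant-step multiplier: 30^(-7) ≡ 30^(42-7) = 30^35 ≡ 37 (mod 43).
Giant steps γ_i = 3·37^i mod 43: γ_0=3, γ_1=25, γ_2=22, γ_3=40 (in table at j=2).
x = i·n + j = 3·7 + 2 = 23.
Check: 30^23 ≡ 3 (mod 43).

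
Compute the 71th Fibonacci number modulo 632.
329

Matrix identity: Q^n = [[F_(n+1), F_n], [F_n, F_(n-1)]] with Q = [[1,1],[1,0]].
n = 71 = 1000111₂. Square-and-multiply, entries mod 632:
Q^1 = [[1,1],[1,0]]
Q^2 = (Q^1)² = [[2,1],[1,1]]
Q^4 = (Q^2)² = [[5,3],[3,2]]
Q^8 = (Q^4)² = [[34,21],[21,13]]
Q^17 = (Q^8)²·Q = [[56,333],[333,355]]
Q^35 = (Q^17)²·Q = [[616,265],[265,351]]
Q^71 = (Q^35)²·Q = [[624,329],[329,295]]
F_71 mod 632 = Q^71[0][1] = 329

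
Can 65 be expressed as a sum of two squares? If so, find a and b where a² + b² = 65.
1² + 8² (a=1, b=8)

Factorization: 65 = 5 × 13
By Fermat: n is sum of two squares iff every prime p ≡ 3 (mod 4) appears to even power.
All primes ≡ 3 (mod 4) appear to even power.
Search a = 0, 1, 2, … for 65 - a² a perfect square: first hit at a = 1: 65 - 1 = 64 = 8².
65 = 1² + 8² = 1 + 64 ✓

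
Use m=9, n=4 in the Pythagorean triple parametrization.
(65, 72, 97)

Euclid's formula: a = m² - n², b = 2mn, c = m² + n²
m = 9, n = 4
a = 9² - 4² = 81 - 16 = 65
b = 2 × 9 × 4 = 72
c = 9² + 4² = 81 + 16 = 97
Verification: 65² + 72² = 4225 + 5184 = 9409 = 97² ✓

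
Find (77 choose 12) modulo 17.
0

Using Lucas' theorem:
Write n=77 and k=12 in base 17:
n in base 17: [4, 9]
k in base 17: [0, 12]
C(77,12) mod 17 = ∏ C(n_i, k_i) mod 17
Digit binomials (mod 17): C(4,0) = 1; C(9,12) = 0 (k_i > n_i)
Product: 1 × 0 = 0 ≡ 0 (mod 17)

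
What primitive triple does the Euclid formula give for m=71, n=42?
(3277, 5964, 6805)

Euclid's formula: a = m² - n², b = 2mn, c = m² + n²
m = 71, n = 42
a = 71² - 42² = 5041 - 1764 = 3277
b = 2 × 71 × 42 = 5964
c = 71² + 42² = 5041 + 1764 = 6805
Verification: 3277² + 5964² = 10738729 + 35569296 = 46308025 = 6805² ✓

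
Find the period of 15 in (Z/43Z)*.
21

43 is prime, so ord(15) divides φ(43) = 42.
Divisors of 42: 1, 2, 3, 6, 7, 14, 21, 42.
Repeated squaring: 15^1 ≡ 15, 15^2 ≡ 10, 15^4 ≡ 14, 15^8 ≡ 24, 15^16 ≡ 17, 15^32 ≡ 31 (mod 43).
Test 15^d mod 43 for each divisor d in increasing order:
15^1 ≡ 15
15^2 ≡ 10
15^3 = 15^2·15^1 ≡ 21
15^6 = 15^4·15^2 ≡ 11
15^7 = 15^4·15^2·15^1 ≡ 36
15^14 = 15^8·15^4·15^2 ≡ 6
15^21 = 15^16·15^4·15^1 ≡ 1  ← first divisor giving 1
The order is 21.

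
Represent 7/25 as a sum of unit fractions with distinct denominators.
1/4 + 1/34 + 1/1700

Greedy algorithm:
7/25: ceiling(25/7) = 4, use 1/4
3/100: ceiling(100/3) = 34, use 1/34
1/1700: ceiling(1700/1) = 1700, use 1/1700
Result: 7/25 = 1/4 + 1/34 + 1/1700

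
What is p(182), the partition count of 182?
819876908323

p(n) counts ways to write n as a sum of positive integers (order ignored).
Euler's pentagonal recurrence: p(k) = p(k-1) + p(k-2) - p(k-5) - p(k-7) + p(k-12) + p(k-15) - ... (offsets j(3j∓1)/2, signs ++--, p(0)=1, p(<0)=0).
DP table for k = 0..181: p(0)=1, p(1)=1, p(2)=2, p(3)=3, p(4)=5, p(5)=7, p(6)=11, p(7)=15, p(8)=22, p(9)=30, p(10)=42, p(11)=56, p(12)=77, p(13)=101, p(14)=135, p(15)=176, p(16)=231, p(17)=297, p(18)=385, p(19)=490, p(20)=627, p(21)=792, p(22)=1002, p(23)=1255, p(24)=1575, p(25)=1958, p(26)=2436, p(27)=3010, p(28)=3718, p(29)=4565, p(30)=5604, p(31)=6842, p(32)=8349, p(33)=10143, p(34)=12310, p(35)=14883, p(36)=17977, p(37)=21637, p(38)=26015, p(39)=31185, p(40)=37338, p(41)=44583, p(42)=53174, p(43)=63261, p(44)=75175, p(45)=89134, p(46)=105558, p(47)=124754, p(48)=147273, p(49)=173525, p(50)=204226, p(51)=239943, p(52)=281589, p(53)=329931, p(54)=386155, p(55)=451276, p(56)=526823, p(57)=614154, p(58)=715220, p(59)=831820, p(60)=966467, p(61)=1121505, p(62)=1300156, p(63)=1505499, p(64)=1741630, p(65)=2012558, p(66)=2323520, p(67)=2679689, p(68)=3087735, p(69)=3554345, p(70)=4087968, p(71)=4697205, p(72)=5392783, p(73)=6185689, p(74)=7089500, p(75)=8118264, p(76)=9289091, p(77)=10619863, p(78)=12132164, p(79)=13848650, p(80)=15796476, p(81)=18004327, p(82)=20506255, p(83)=23338469, p(84)=26543660, p(85)=30167357, p(86)=34262962, p(87)=38887673, p(88)=44108109, p(89)=49995925, p(90)=56634173, p(91)=64112359, p(92)=72533807, p(93)=82010177, p(94)=92669720, p(95)=104651419, p(96)=118114304, p(97)=133230930, p(98)=150198136, p(99)=169229875, p(100)=190569292, p(101)=214481126, p(102)=241265379, p(103)=271248950, p(104)=304801365, p(105)=342325709, p(106)=384276336, p(107)=431149389, p(108)=483502844, p(109)=541946240, p(110)=607163746, p(111)=679903203, p(112)=761002156, p(113)=851376628, p(114)=952050665, p(115)=1064144451, p(116)=1188908248, p(117)=1327710076, p(118)=1482074143, p(119)=1653668665, p(120)=1844349560, p(121)=2056148051, p(122)=2291320912, p(123)=2552338241, p(124)=2841940500, p(125)=3163127352, p(126)=3519222692, p(127)=3913864295, p(128)=4351078600, p(129)=4835271870, p(130)=5371315400, p(131)=5964539504, p(132)=6620830889, p(133)=7346629512, p(134)=8149040695, p(135)=9035836076, p(136)=10015581680, p(137)=11097645016, p(138)=12292341831, p(139)=13610949895, p(140)=15065878135, p(141)=16670689208, p(142)=18440293320, p(143)=20390982757, p(144)=22540654445, p(145)=24908858009, p(146)=27517052599, p(147)=30388671978, p(148)=33549419497, p(149)=37027355200, p(150)=40853235313, p(151)=45060624582, p(152)=49686288421, p(153)=54770336324, p(154)=60356673280, p(155)=66493182097, p(156)=73232243759, p(157)=80630964769, p(158)=88751778802, p(159)=97662728555, p(160)=107438159466, p(161)=118159068427, p(162)=129913904637, p(163)=142798995930, p(164)=156919475295, p(165)=172389800255, p(166)=189334822579, p(167)=207890420102, p(168)=228204732751, p(169)=250438925115, p(170)=274768617130, p(171)=301384802048, p(172)=330495499613, p(173)=362326859895, p(174)=397125074750, p(175)=435157697830, p(176)=476715857290, p(177)=522115831195, p(178)=571701605655, p(179)=625846753120, p(180)=684957390936, p(181)=749474411781.
Final step: p(182) = p(181) + p(180) - p(177) - p(175) + p(170) + p(167) - p(160) - p(156) + p(147) + p(142) - p(131) - p(125) + p(112) + p(105) - p(90) - p(82) + p(65) + p(56) - p(37) - p(27) + p(6)
= 749474411781 + 684957390936 - 522115831195 - 435157697830 + 274768617130 + 207890420102 - 107438159466 - 73232243759 + 30388671978 + 18440293320 - 5964539504 - 3163127352 + 761002156 + 342325709 - 56634173 - 20506255 + 2012558 + 526823 - 21637 - 3010 + 11
= 819876908323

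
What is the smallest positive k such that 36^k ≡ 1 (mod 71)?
35

71 is prime, so ord(36) divides φ(71) = 70.
Divisors of 70: 1, 2, 5, 7, 10, 14, 35, 70.
Repeated squaring: 36^1 ≡ 36, 36^2 ≡ 18, 36^4 ≡ 40, 36^8 ≡ 38, 36^16 ≡ 24, 36^32 ≡ 8, 36^64 ≡ 64 (mod 71).
Test 36^d mod 71 for each divisor d in increasing order:
36^1 ≡ 36
36^2 ≡ 18
36^5 = 36^4·36^1 ≡ 20
36^7 = 36^4·36^2·36^1 ≡ 5
36^10 = 36^8·36^2 ≡ 45
36^14 = 36^8·36^4·36^2 ≡ 25
36^35 = 36^32·36^2·36^1 ≡ 1  ← first divisor giving 1
The order is 35.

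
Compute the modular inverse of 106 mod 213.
211

gcd(106, 213) = 1, so the inverse exists.
Extended Euclidean algorithm on (213, 106):
213 = 2 × 106 + 1  ⟹  1 = (1)·213 + (-2)·106
So (-2)·106 ≡ 1 (mod 213), i.e. 106^(-1) ≡ -2 ≡ 211 (mod 213).
Check: 106 × 211 = 22366 ≡ 1 (mod 213)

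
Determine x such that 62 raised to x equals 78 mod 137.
84

Baby-step giant-step with step n = ⌈√137⌉ = 12.
Baby steps 62^j mod 137 (j:value) for j=0..11: 0:1, 1:62, 2:8, 3:85, 4:64, 5:132, 6:101, 7:97, 8:123, 9:91, 10:25, 11:43.
Giant-step multiplier: 62^(-12) ≡ 62^(136-12) = 62^124 ≡ 87 (mod 137).
Giant steps γ_i = 78·87^i mod 137: γ_0=78, γ_1=73, γ_2=49, γ_3=16, γ_4=22, γ_5=133, γ_6=63, γ_7=1 (in table at j=0).
x = i·n + j = 7·12 + 0 = 84.
Check: 62^84 ≡ 78 (mod 137).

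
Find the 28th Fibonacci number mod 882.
291

Matrix identity: Q^n = [[F_(n+1), F_n], [F_n, F_(n-1)]] with Q = [[1,1],[1,0]].
n = 28 = 11100₂. Square-and-multiply, entries mod 882:
Q^1 = [[1,1],[1,0]]
Q^3 = (Q^1)²·Q = [[3,2],[2,1]]
Q^7 = (Q^3)²·Q = [[21,13],[13,8]]
Q^14 = (Q^7)² = [[610,377],[377,233]]
Q^28 = (Q^14)² = [[23,291],[291,614]]
F_28 mod 882 = Q^28[0][1] = 291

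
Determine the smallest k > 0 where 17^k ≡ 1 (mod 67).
33

67 is prime, so ord(17) divides φ(67) = 66.
Divisors of 66: 1, 2, 3, 6, 11, 22, 33, 66.
Repeated squaring: 17^1 ≡ 17, 17^2 ≡ 21, 17^4 ≡ 39, 17^8 ≡ 47, 17^16 ≡ 65, 17^32 ≡ 4, 17^64 ≡ 16 (mod 67).
Test 17^d mod 67 for each divisor d in increasing order:
17^1 ≡ 17
17^2 ≡ 21
17^3 = 17^2·17^1 ≡ 22
17^6 = 17^4·17^2 ≡ 15
17^11 = 17^8·17^2·17^1 ≡ 29
17^22 = 17^16·17^4·17^2 ≡ 37
17^33 = 17^32·17^1 ≡ 1  ← first divisor giving 1
The order is 33.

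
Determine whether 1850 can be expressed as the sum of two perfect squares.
1² + 43² (a=1, b=43)

Factorization: 1850 = 2 × 5^2 × 37
By Fermat: n is sum of two squares iff every prime p ≡ 3 (mod 4) appears to even power.
All primes ≡ 3 (mod 4) appear to even power.
Search a = 0, 1, 2, … for 1850 - a² a perfect square: first hit at a = 1: 1850 - 1 = 1849 = 43².
1850 = 1² + 43² = 1 + 1849 ✓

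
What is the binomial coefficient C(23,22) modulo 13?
10

Using Lucas' theorem:
Write n=23 and k=22 in base 13:
n in base 13: [1, 10]
k in base 13: [1, 9]
C(23,22) mod 13 = ∏ C(n_i, k_i) mod 13
Digit binomials (mod 13): C(1,1) = 1; C(10,9) = 10
Product: 1 × 10 = 10 ≡ 10 (mod 13)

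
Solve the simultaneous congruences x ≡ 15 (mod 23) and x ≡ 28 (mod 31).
245

Using Chinese Remainder Theorem:
M = 23 × 31 = 713
M1 = 31, M2 = 23
y1 = 31^(-1) mod 23 = 3
y2 = 23^(-1) mod 31 = 27
x = (15×31×3 + 28×23×27) mod 713 = 245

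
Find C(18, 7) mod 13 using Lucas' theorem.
0

Using Lucas' theorem:
Write n=18 and k=7 in base 13:
n in base 13: [1, 5]
k in base 13: [0, 7]
C(18,7) mod 13 = ∏ C(n_i, k_i) mod 13
Digit binomials (mod 13): C(1,0) = 1; C(5,7) = 0 (k_i > n_i)
Product: 1 × 0 = 0 ≡ 0 (mod 13)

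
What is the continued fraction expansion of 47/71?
[0; 1, 1, 1, 23]

Euclidean algorithm steps:
47 = 0 × 71 + 47
71 = 1 × 47 + 24
47 = 1 × 24 + 23
24 = 1 × 23 + 1
23 = 23 × 1 + 0
Continued fraction: [0; 1, 1, 1, 23]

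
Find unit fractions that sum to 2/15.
1/8 + 1/120

Greedy algorithm:
2/15: ceiling(15/2) = 8, use 1/8
1/120: ceiling(120/1) = 120, use 1/120
Result: 2/15 = 1/8 + 1/120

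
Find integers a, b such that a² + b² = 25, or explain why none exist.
0² + 5² (a=0, b=5)

Factorization: 25 = 5^2
By Fermat: n is sum of two squares iff every prime p ≡ 3 (mod 4) appears to even power.
All primes ≡ 3 (mod 4) appear to even power.
Search a = 0, 1, 2, … for 25 - a² a perfect square: first hit at a = 0: 25 - 0 = 25 = 5².
25 = 0² + 5² = 0 + 25 ✓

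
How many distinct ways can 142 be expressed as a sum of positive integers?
18440293320

p(n) counts ways to write n as a sum of positive integers (order ignored).
Euler's pentagonal recurrence: p(k) = p(k-1) + p(k-2) - p(k-5) - p(k-7) + p(k-12) + p(k-15) - ... (offsets j(3j∓1)/2, signs ++--, p(0)=1, p(<0)=0).
DP table for k = 0..141: p(0)=1, p(1)=1, p(2)=2, p(3)=3, p(4)=5, p(5)=7, p(6)=11, p(7)=15, p(8)=22, p(9)=30, p(10)=42, p(11)=56, p(12)=77, p(13)=101, p(14)=135, p(15)=176, p(16)=231, p(17)=297, p(18)=385, p(19)=490, p(20)=627, p(21)=792, p(22)=1002, p(23)=1255, p(24)=1575, p(25)=1958, p(26)=2436, p(27)=3010, p(28)=3718, p(29)=4565, p(30)=5604, p(31)=6842, p(32)=8349, p(33)=10143, p(34)=12310, p(35)=14883, p(36)=17977, p(37)=21637, p(38)=26015, p(39)=31185, p(40)=37338, p(41)=44583, p(42)=53174, p(43)=63261, p(44)=75175, p(45)=89134, p(46)=105558, p(47)=124754, p(48)=147273, p(49)=173525, p(50)=204226, p(51)=239943, p(52)=281589, p(53)=329931, p(54)=386155, p(55)=451276, p(56)=526823, p(57)=614154, p(58)=715220, p(59)=831820, p(60)=966467, p(61)=1121505, p(62)=1300156, p(63)=1505499, p(64)=1741630, p(65)=2012558, p(66)=2323520, p(67)=2679689, p(68)=3087735, p(69)=3554345, p(70)=4087968, p(71)=4697205, p(72)=5392783, p(73)=6185689, p(74)=7089500, p(75)=8118264, p(76)=9289091, p(77)=10619863, p(78)=12132164, p(79)=13848650, p(80)=15796476, p(81)=18004327, p(82)=20506255, p(83)=23338469, p(84)=26543660, p(85)=30167357, p(86)=34262962, p(87)=38887673, p(88)=44108109, p(89)=49995925, p(90)=56634173, p(91)=64112359, p(92)=72533807, p(93)=82010177, p(94)=92669720, p(95)=104651419, p(96)=118114304, p(97)=133230930, p(98)=150198136, p(99)=169229875, p(100)=190569292, p(101)=214481126, p(102)=241265379, p(103)=271248950, p(104)=304801365, p(105)=342325709, p(106)=384276336, p(107)=431149389, p(108)=483502844, p(109)=541946240, p(110)=607163746, p(111)=679903203, p(112)=761002156, p(113)=851376628, p(114)=952050665, p(115)=1064144451, p(116)=1188908248, p(117)=1327710076, p(118)=1482074143, p(119)=1653668665, p(120)=1844349560, p(121)=2056148051, p(122)=2291320912, p(123)=2552338241, p(124)=2841940500, p(125)=3163127352, p(126)=3519222692, p(127)=3913864295, p(128)=4351078600, p(129)=4835271870, p(130)=5371315400, p(131)=5964539504, p(132)=6620830889, p(133)=7346629512, p(134)=8149040695, p(135)=9035836076, p(136)=10015581680, p(137)=11097645016, p(138)=12292341831, p(139)=13610949895, p(140)=15065878135, p(141)=16670689208.
Final step: p(142) = p(141) + p(140) - p(137) - p(135) + p(130) + p(127) - p(120) - p(116) + p(107) + p(102) - p(91) - p(85) + p(72) + p(65) - p(50) - p(42) + p(25) + p(16)
= 16670689208 + 15065878135 - 11097645016 - 9035836076 + 5371315400 + 3913864295 - 1844349560 - 1188908248 + 431149389 + 241265379 - 64112359 - 30167357 + 5392783 + 2012558 - 204226 - 53174 + 1958 + 231
= 18440293320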